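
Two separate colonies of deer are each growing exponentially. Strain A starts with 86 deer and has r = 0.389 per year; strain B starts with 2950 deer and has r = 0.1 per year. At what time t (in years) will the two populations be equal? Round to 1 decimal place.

Set 86·e^(0.389t) = 2950·e^(0.1t).
e^((0.389 − 0.1)t) = 2950/86 → e^(0.289·t) = 34.302.
0.289·t = ln(34.302) = 3.5352, so t = 3.5352/0.289 = 12.233.

12.2 years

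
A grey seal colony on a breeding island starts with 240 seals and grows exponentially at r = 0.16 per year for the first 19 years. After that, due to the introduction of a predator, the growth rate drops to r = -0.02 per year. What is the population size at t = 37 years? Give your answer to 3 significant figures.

Phase 1: N(19) = 240·e^(0.16×19) = 240·e^3.04 = 5017.26.
Phase 2 runs for 37 − 19 = 18 years at r = -0.02.
N(37) = 5017.26·e^(-0.02×18) = 5017.26·e^-0.36 = 3500.42.

3500 seals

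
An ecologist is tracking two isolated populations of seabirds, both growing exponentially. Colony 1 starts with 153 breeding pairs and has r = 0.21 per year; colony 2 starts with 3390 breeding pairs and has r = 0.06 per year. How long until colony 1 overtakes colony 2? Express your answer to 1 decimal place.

20.7 years

Set 153·e^(0.21t) = 3390·e^(0.06t).
e^((0.21 − 0.06)t) = 3390/153 → e^(0.15·t) = 22.157.
0.15·t = ln(22.157) = 3.0981, so t = 3.0981/0.15 = 20.654.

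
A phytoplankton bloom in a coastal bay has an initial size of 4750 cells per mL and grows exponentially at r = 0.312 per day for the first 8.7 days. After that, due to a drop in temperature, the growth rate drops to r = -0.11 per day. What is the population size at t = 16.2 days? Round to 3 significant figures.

Phase 1: N(8.7) = 4750·e^(0.312×8.7) = 4750·e^2.714 = 71703.9.
Phase 2 runs for 16.2 − 8.7 = 7.5 days at r = -0.11.
N(16.2) = 71703.9·e^(-0.11×7.5) = 71703.9·e^-0.825 = 31423.1.

31400 cells per mL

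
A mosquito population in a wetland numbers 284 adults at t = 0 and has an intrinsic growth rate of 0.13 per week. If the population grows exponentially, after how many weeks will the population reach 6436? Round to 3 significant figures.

24.0 weeks

Set N₀·e^(rt) = 6436: e^(0.13·t) = 6436/284 = 22.662.
0.13·t = ln(22.662) = 3.1207, so t = 3.1207/0.13 = 24.005.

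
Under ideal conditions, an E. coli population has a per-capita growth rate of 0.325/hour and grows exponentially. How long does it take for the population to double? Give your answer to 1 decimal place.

2.1 hours

Doubling time t_d = ln(2)/r = 0.6931/0.325 = 2.1328.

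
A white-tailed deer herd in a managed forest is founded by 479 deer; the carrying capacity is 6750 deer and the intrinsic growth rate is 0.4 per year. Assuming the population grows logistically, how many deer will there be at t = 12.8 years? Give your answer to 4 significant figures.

6260 deer

A = (K − N₀)/N₀ = (6750 − 479)/479 = 13.092.
N(t) = K/(1 + A·e^(−rt)) = 6750/(1 + 13.092×e^(−0.4×12.8)).
e^(−5.12) = 0.005976; denominator = 1 + 13.092×0.005976 = 1.0782.
N = 6750/1.0782 = 6260.22.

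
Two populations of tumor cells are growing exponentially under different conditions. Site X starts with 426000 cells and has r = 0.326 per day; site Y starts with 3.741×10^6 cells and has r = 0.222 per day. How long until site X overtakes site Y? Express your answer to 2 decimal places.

20.89 days

Set 426000·e^(0.326t) = 3.741×10^6·e^(0.222t).
e^((0.326 − 0.222)t) = 3.741×10^6/426000 → e^(0.104·t) = 8.7817.
0.104·t = ln(8.7817) = 2.1727, so t = 2.1727/0.104 = 20.891.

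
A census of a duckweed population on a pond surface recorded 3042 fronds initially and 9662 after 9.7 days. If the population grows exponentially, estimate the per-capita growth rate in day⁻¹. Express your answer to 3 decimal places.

0.119 per day

From N(t) = N₀·e^(rt): e^(r·9.7) = 9662/3042 = 3.1762.
r·9.7 = ln(3.1762) = 1.1557, so r = 1.1557/9.7 = 0.11914.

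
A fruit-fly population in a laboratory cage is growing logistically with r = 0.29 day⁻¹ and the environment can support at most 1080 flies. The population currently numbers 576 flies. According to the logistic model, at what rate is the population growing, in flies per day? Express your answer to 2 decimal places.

77.95 flies per day

dN/dt = rN(1 − N/K) = 0.29 × 576 × (1 − 576/1080).
1 − 576/1080 = 0.46667; dN/dt = 0.29 × 576 × 0.46667 = 77.952.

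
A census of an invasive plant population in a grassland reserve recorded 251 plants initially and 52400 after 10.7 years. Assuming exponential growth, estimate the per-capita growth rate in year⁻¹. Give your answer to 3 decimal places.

From N(t) = N₀·e^(rt): e^(r·10.7) = 52400/251 = 208.76.
r·10.7 = ln(208.76) = 5.3412, so r = 5.3412/10.7 = 0.49918.

0.499 per year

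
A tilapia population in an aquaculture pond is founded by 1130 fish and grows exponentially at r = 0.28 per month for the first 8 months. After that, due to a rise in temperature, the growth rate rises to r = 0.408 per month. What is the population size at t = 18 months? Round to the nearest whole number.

Phase 1: N(8) = 1130·e^(0.28×8) = 1130·e^2.24 = 10614.5.
Phase 2 runs for 18 − 8 = 10 months at r = 0.408.
N(18) = 10614.5·e^(0.408×10) = 10614.5·e^4.08 = 627797.

627797 fish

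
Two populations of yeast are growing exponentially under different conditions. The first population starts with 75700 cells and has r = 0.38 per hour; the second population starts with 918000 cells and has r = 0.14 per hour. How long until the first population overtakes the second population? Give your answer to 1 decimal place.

10.4 hours

Set 75700·e^(0.38t) = 918000·e^(0.14t).
e^((0.38 − 0.14)t) = 918000/75700 → e^(0.24·t) = 12.127.
0.24·t = ln(12.127) = 2.4954, so t = 2.4954/0.24 = 10.398.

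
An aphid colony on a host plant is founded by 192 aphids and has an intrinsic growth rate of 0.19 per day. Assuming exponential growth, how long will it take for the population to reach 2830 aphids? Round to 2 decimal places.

14.16 days

Set N₀·e^(rt) = 2830: e^(0.19·t) = 2830/192 = 14.74.
0.19·t = ln(14.74) = 2.6905, so t = 2.6905/0.19 = 14.161.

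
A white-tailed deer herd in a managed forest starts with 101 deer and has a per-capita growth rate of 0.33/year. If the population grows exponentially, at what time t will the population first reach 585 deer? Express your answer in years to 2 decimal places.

Set N₀·e^(rt) = 585: e^(0.33·t) = 585/101 = 5.7921.
0.33·t = ln(5.7921) = 1.7565, so t = 1.7565/0.33 = 5.3227.

5.32 years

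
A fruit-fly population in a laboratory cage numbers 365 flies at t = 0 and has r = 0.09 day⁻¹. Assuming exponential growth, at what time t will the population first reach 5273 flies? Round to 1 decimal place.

29.7 days

Set N₀·e^(rt) = 5273: e^(0.09·t) = 5273/365 = 14.447.
0.09·t = ln(14.447) = 2.6705, so t = 2.6705/0.09 = 29.672.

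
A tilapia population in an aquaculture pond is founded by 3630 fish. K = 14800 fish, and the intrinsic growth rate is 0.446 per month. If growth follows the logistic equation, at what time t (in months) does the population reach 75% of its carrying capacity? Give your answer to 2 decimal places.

4.98 months

A = (K − N₀)/N₀ = (14800 − 3630)/3630 = 3.0771.
Solve 14800/(1 + 3.0771·e^(−0.446t)) = 11100: 1 + 3.0771·e^(−0.446t) = 1.3333, so e^(−0.446t) = 0.108326.
−0.446·t = ln(0.108326) = -2.2226, so t = 2.2226/0.446 = 4.9834.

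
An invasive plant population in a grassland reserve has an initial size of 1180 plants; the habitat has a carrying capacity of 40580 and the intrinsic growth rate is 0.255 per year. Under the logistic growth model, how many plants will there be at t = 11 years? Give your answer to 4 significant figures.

A = (K − N₀)/N₀ = (40580 − 1180)/1180 = 33.39.
N(t) = K/(1 + A·e^(−rt)) = 40580/(1 + 33.39×e^(−0.255×11)).
e^(−2.805) = 0.060507; denominator = 1 + 33.39×0.060507 = 3.0203.
N = 40580/3.0203 = 13435.7.

13440 plants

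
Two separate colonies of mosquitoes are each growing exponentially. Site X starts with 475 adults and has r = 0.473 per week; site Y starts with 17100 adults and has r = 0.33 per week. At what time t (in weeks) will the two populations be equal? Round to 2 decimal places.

Set 475·e^(0.473t) = 17100·e^(0.33t).
e^((0.473 − 0.33)t) = 17100/475 → e^(0.143·t) = 36.
0.143·t = ln(36) = 3.5835, so t = 3.5835/0.143 = 25.06.

25.06 weeks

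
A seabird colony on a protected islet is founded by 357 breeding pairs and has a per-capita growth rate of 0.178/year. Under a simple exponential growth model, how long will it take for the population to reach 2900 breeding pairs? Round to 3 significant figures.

11.8 years

Set N₀·e^(rt) = 2900: e^(0.178·t) = 2900/357 = 8.1232.
0.178·t = ln(8.1232) = 2.0947, so t = 2.0947/0.178 = 11.768.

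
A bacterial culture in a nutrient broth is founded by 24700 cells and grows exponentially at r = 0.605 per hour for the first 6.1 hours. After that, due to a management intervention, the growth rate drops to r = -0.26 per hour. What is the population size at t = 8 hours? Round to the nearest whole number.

603836 cells

Phase 1: N(6.1) = 24700·e^(0.605×6.1) = 24700·e^3.69 = 989602.
Phase 2 runs for 8 − 6.1 = 1.9 hours at r = -0.26.
N(8) = 989602·e^(-0.26×1.9) = 989602·e^-0.494 = 603836.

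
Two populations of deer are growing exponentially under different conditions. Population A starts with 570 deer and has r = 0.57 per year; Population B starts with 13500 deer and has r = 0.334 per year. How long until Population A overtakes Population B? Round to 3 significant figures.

13.4 years

Set 570·e^(0.57t) = 13500·e^(0.334t).
e^((0.57 − 0.334)t) = 13500/570 → e^(0.236·t) = 23.684.
0.236·t = ln(23.684) = 3.1648, so t = 3.1648/0.236 = 13.41.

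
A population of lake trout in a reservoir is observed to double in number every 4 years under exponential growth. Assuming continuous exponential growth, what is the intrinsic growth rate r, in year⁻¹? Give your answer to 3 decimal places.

0.173 per year

r = ln(2)/t_d = 0.6931/4 = 0.17329.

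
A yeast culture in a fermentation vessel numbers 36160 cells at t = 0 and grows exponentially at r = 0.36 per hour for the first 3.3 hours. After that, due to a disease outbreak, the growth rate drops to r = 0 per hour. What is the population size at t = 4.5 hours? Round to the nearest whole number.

Phase 1: N(3.3) = 36160·e^(0.36×3.3) = 36160·e^1.188 = 118623.
Phase 2 runs for 4.5 − 3.3 = 1.2 hours at r = 0.
N(4.5) = 118623·e^(0×1.2) = 118623·e^-0 = 118623.

118623 cells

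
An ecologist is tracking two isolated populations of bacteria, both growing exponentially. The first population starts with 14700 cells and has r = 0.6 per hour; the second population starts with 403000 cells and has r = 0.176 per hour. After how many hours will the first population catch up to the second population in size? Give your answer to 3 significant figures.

Set 14700·e^(0.6t) = 403000·e^(0.176t).
e^((0.6 − 0.176)t) = 403000/14700 → e^(0.424·t) = 27.415.
0.424·t = ln(27.415) = 3.3111, so t = 3.3111/0.424 = 7.8092.

7.81 hours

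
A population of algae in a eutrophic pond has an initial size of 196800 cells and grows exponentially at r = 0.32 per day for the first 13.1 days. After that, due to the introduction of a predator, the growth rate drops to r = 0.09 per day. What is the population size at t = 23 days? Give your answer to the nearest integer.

Phase 1: N(13.1) = 196800·e^(0.32×13.1) = 196800·e^4.192 = 1.30193×10^7.
Phase 2 runs for 23 − 13.1 = 9.9 days at r = 0.09.
N(23) = 1.30193×10^7·e^(0.09×9.9) = 1.30193×10^7·e^0.891 = 3.17354×10^7.

31735398 cells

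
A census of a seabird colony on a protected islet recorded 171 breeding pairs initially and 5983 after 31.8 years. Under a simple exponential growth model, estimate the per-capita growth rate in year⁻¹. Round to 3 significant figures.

0.112 per year

From N(t) = N₀·e^(rt): e^(r·31.8) = 5983/171 = 34.988.
r·31.8 = ln(34.988) = 3.555, so r = 3.555/31.8 = 0.11179.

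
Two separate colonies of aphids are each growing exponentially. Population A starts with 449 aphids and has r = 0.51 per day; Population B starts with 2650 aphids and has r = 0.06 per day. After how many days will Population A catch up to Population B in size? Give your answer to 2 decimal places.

Set 449·e^(0.51t) = 2650·e^(0.06t).
e^((0.51 − 0.06)t) = 2650/449 → e^(0.45·t) = 5.902.
0.45·t = ln(5.902) = 1.7753, so t = 1.7753/0.45 = 3.9451.

3.95 days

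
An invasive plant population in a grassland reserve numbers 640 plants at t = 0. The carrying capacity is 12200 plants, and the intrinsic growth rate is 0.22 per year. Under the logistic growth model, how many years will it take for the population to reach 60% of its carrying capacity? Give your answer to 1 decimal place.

15.0 years

A = (K − N₀)/N₀ = (12200 − 640)/640 = 18.062.
Solve 12200/(1 + 18.062·e^(−0.22t)) = 7320: 1 + 18.062·e^(−0.22t) = 1.6667, so e^(−0.22t) = 0.0369089.
−0.22·t = ln(0.0369089) = -3.2993, so t = 3.2993/0.22 = 14.997.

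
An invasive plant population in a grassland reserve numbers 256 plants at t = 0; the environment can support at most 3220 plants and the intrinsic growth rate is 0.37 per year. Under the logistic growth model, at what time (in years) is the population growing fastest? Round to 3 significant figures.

6.62 years

Logistic growth is fastest at N = K/2 = 1610.
A = (K − N₀)/N₀ = 11.578. Set K/(1 + A·e^(−rt)) = K/2 → A·e^(−rt) = 1.
e^(−0.37t) = 1/11.578 = 0.0863698, so t = ln(11.578)/0.37 = 2.4491/0.37 = 6.6192.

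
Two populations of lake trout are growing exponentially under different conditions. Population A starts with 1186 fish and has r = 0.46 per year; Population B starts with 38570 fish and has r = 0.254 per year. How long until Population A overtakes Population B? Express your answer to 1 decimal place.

16.9 years

Set 1186·e^(0.46t) = 38570·e^(0.254t).
e^((0.46 − 0.254)t) = 38570/1186 → e^(0.206·t) = 32.521.
0.206·t = ln(32.521) = 3.4819, so t = 3.4819/0.206 = 16.902.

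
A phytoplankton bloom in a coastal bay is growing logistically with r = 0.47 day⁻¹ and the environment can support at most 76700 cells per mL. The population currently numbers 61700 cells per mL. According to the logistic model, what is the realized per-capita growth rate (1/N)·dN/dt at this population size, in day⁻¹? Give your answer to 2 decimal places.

0.09 per day

(1/N)·dN/dt = r(1 − N/K) = 0.47 × (1 − 61700/76700).
= 0.47 × 0.19557 = 0.091917.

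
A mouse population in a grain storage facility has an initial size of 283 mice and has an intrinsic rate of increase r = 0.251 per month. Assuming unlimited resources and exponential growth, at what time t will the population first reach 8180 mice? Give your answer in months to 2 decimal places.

13.40 months

Set N₀·e^(rt) = 8180: e^(0.251·t) = 8180/283 = 28.905.
0.251·t = ln(28.905) = 3.364, so t = 3.364/0.251 = 13.402.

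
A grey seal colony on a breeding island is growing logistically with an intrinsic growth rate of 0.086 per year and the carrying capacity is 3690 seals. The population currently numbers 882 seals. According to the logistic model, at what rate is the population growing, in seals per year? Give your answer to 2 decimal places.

dN/dt = rN(1 − N/K) = 0.086 × 882 × (1 − 882/3690).
1 − 882/3690 = 0.76098; dN/dt = 0.086 × 882 × 0.76098 = 57.722.

57.72 seals per year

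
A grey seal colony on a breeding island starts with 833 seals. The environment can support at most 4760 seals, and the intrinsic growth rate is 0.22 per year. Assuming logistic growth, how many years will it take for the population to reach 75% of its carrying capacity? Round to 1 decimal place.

12.0 years

A = (K − N₀)/N₀ = (4760 − 833)/833 = 4.7143.
Solve 4760/(1 + 4.7143·e^(−0.22t)) = 3570: 1 + 4.7143·e^(−0.22t) = 1.3333, so e^(−0.22t) = 0.0707071.
−0.22·t = ln(0.0707071) = -2.6492, so t = 2.6492/0.22 = 12.042.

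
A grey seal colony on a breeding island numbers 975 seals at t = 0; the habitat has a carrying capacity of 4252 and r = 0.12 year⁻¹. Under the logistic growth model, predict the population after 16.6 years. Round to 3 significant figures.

2920 seals

A = (K − N₀)/N₀ = (4252 − 975)/975 = 3.361.
N(t) = K/(1 + A·e^(−rt)) = 4252/(1 + 3.361×e^(−0.12×16.6)).
e^(−1.992) = 0.13642; denominator = 1 + 3.361×0.13642 = 1.4585.
N = 4252/1.4585 = 2915.29.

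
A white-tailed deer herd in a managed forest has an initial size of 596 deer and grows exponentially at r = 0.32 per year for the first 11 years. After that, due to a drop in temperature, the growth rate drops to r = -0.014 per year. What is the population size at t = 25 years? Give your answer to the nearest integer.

Phase 1: N(11) = 596·e^(0.32×11) = 596·e^3.52 = 20135.5.
Phase 2 runs for 25 − 11 = 14 years at r = -0.014.
N(25) = 20135.5·e^(-0.014×14) = 20135.5·e^-0.196 = 16551.6.

16552 deer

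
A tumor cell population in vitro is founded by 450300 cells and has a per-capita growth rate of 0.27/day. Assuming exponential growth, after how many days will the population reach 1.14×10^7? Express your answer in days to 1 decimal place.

12.0 days

Set N₀·e^(rt) = 1.14×10^7: e^(0.27·t) = 1.14×10^7/450300 = 25.316.
0.27·t = ln(25.316) = 3.2315, so t = 3.2315/0.27 = 11.968.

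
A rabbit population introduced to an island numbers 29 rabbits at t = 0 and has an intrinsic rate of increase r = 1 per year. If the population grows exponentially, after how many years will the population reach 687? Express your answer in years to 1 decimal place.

Set N₀·e^(rt) = 687: e^(1·t) = 687/29 = 23.69.
1·t = ln(23.69) = 3.165, so t = 3.165/1 = 3.165.

3.2 years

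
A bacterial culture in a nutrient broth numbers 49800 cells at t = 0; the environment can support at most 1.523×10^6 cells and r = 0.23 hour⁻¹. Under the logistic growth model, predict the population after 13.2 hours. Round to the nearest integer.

629147 cells

A = (K − N₀)/N₀ = (1.523×10^6 − 49800)/49800 = 29.582.
N(t) = K/(1 + A·e^(−rt)) = 1.523×10^6/(1 + 29.582×e^(−0.23×13.2)).
e^(−3.036) = 0.048027; denominator = 1 + 29.582×0.048027 = 2.4207.
N = 1.523×10^6/2.4207 = 629147.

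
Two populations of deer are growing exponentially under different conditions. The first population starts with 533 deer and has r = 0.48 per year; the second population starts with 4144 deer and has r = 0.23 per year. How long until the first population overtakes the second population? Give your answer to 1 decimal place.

Set 533·e^(0.48t) = 4144·e^(0.23t).
e^((0.48 − 0.23)t) = 4144/533 → e^(0.25·t) = 7.7749.
0.25·t = ln(7.7749) = 2.0509, so t = 2.0509/0.25 = 8.2036.

8.2 years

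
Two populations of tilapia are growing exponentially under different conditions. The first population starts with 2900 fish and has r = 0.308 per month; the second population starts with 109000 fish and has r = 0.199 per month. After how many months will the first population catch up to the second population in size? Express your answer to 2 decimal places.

33.27 months

Set 2900·e^(0.308t) = 109000·e^(0.199t).
e^((0.308 − 0.199)t) = 109000/2900 → e^(0.109·t) = 37.586.
0.109·t = ln(37.586) = 3.6266, so t = 3.6266/0.109 = 33.272.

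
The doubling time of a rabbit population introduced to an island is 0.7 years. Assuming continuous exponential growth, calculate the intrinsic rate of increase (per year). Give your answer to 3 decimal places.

r = ln(2)/t_d = 0.6931/0.7 = 0.99021.

0.990 per year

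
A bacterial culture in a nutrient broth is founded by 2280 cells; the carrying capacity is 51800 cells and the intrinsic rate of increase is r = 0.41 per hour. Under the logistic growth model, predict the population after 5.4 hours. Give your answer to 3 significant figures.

A = (K − N₀)/N₀ = (51800 − 2280)/2280 = 21.719.
N(t) = K/(1 + A·e^(−rt)) = 51800/(1 + 21.719×e^(−0.41×5.4)).
e^(−2.214) = 0.10926; denominator = 1 + 21.719×0.10926 = 3.3731.
N = 51800/3.3731 = 15356.7.

15400 cells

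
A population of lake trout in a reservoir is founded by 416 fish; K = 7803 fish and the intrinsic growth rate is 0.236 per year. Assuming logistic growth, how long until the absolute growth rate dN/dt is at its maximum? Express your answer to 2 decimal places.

Logistic growth is fastest at N = K/2 = 3901.5.
A = (K − N₀)/N₀ = 17.757. Set K/(1 + A·e^(−rt)) = K/2 → A·e^(−rt) = 1.
e^(−0.236t) = 1/17.757 = 0.0563151, so t = ln(17.757)/0.236 = 2.8768/0.236 = 12.19.

12.19 years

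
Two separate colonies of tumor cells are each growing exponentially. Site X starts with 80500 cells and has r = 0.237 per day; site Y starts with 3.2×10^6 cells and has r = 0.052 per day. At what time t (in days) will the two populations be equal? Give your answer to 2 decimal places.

Set 80500·e^(0.237t) = 3.2×10^6·e^(0.052t).
e^((0.237 − 0.052)t) = 3.2×10^6/80500 → e^(0.185·t) = 39.752.
0.185·t = ln(39.752) = 3.6826, so t = 3.6826/0.185 = 19.906.

19.91 days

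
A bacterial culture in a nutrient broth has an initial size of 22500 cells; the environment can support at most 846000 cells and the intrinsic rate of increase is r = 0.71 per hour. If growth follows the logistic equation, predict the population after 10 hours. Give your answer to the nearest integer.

A = (K − N₀)/N₀ = (846000 − 22500)/22500 = 36.6.
N(t) = K/(1 + A·e^(−rt)) = 846000/(1 + 36.6×e^(−0.71×10)).
e^(−7.1) = 0.0008251; denominator = 1 + 36.6×0.0008251 = 1.0302.
N = 846000/1.0302 = 821201.

821201 cells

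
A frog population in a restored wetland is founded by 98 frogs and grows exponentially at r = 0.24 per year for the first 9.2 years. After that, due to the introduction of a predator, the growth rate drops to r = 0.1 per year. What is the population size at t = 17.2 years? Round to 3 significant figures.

Phase 1: N(9.2) = 98·e^(0.24×9.2) = 98·e^2.208 = 891.555.
Phase 2 runs for 17.2 − 9.2 = 8 years at r = 0.1.
N(17.2) = 891.555·e^(0.1×8) = 891.555·e^0.8 = 1984.19.

1980 frogs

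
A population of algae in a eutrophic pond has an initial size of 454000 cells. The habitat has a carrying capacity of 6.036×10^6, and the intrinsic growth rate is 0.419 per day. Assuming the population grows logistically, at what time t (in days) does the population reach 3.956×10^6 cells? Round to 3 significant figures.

A = (K − N₀)/N₀ = (6.036×10^6 − 454000)/454000 = 12.295.
Solve 6.036×10^6/(1 + 12.295·e^(−0.419t)) = 3.956×10^6: 1 + 12.295·e^(−0.419t) = 1.5258, so e^(−0.419t) = 0.0427635.
−0.419·t = ln(0.0427635) = -3.1521, so t = 3.1521/0.419 = 7.5228.

7.52 days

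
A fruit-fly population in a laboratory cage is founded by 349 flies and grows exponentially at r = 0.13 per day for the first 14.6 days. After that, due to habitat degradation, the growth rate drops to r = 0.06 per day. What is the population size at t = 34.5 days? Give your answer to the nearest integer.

Phase 1: N(14.6) = 349·e^(0.13×14.6) = 349·e^1.898 = 2328.72.
Phase 2 runs for 34.5 − 14.6 = 19.9 days at r = 0.06.
N(34.5) = 2328.72·e^(0.06×19.9) = 2328.72·e^1.194 = 7685.36.

7685 flies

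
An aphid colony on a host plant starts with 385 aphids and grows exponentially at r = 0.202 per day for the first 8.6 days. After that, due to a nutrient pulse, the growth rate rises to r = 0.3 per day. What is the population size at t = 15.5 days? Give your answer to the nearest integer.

17334 aphids

Phase 1: N(8.6) = 385·e^(0.202×8.6) = 385·e^1.737 = 2187.34.
Phase 2 runs for 15.5 − 8.6 = 6.9 days at r = 0.3.
N(15.5) = 2187.34·e^(0.3×6.9) = 2187.34·e^2.07 = 17334.3.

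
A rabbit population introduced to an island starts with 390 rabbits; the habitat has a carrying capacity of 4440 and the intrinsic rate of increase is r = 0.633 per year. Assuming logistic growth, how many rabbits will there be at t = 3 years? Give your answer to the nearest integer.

1738 rabbits

A = (K − N₀)/N₀ = (4440 − 390)/390 = 10.385.
N(t) = K/(1 + A·e^(−rt)) = 4440/(1 + 10.385×e^(−0.633×3)).
e^(−1.899) = 0.14972; denominator = 1 + 10.385×0.14972 = 2.5548.
N = 4440/2.5548 = 1737.93.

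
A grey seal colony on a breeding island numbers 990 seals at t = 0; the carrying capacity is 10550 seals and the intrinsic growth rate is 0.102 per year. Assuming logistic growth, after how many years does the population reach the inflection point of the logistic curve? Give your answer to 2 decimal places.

22.23 years

Logistic growth is fastest at N = K/2 = 5275.
A = (K − N₀)/N₀ = 9.6566. Set K/(1 + A·e^(−rt)) = K/2 → A·e^(−rt) = 1.
e^(−0.102t) = 1/9.6566 = 0.103556, so t = ln(9.6566)/0.102 = 2.2676/0.102 = 22.232.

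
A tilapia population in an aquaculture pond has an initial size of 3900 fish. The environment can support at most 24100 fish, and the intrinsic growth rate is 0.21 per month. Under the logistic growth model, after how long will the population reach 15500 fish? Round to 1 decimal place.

A = (K − N₀)/N₀ = (24100 − 3900)/3900 = 5.1795.
Solve 24100/(1 + 5.1795·e^(−0.21t)) = 15500: 1 + 5.1795·e^(−0.21t) = 1.5548, so e^(−0.21t) = 0.107122.
−0.21·t = ln(0.107122) = -2.2338, so t = 2.2338/0.21 = 10.637.

10.6 months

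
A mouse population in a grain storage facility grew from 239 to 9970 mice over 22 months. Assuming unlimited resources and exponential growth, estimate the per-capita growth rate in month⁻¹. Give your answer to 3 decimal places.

From N(t) = N₀·e^(rt): e^(r·22) = 9970/239 = 41.715.
r·22 = ln(41.715) = 3.7309, so r = 3.7309/22 = 0.16959.

0.170 per month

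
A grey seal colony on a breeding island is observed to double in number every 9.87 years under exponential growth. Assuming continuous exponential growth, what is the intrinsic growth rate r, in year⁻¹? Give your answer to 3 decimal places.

0.070 per year

r = ln(2)/t_d = 0.6931/9.87 = 0.070228.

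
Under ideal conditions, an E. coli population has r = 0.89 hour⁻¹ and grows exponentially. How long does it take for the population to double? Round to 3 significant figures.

Doubling time t_d = ln(2)/r = 0.6931/0.89 = 0.77882.

0.779 hours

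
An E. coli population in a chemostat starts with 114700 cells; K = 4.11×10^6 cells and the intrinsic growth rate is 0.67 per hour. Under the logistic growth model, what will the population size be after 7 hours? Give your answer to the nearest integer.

3113645 cells

A = (K − N₀)/N₀ = (4.11×10^6 − 114700)/114700 = 34.833.
N(t) = K/(1 + A·e^(−rt)) = 4.11×10^6/(1 + 34.833×e^(−0.67×7)).
e^(−4.69) = 0.0091867; denominator = 1 + 34.833×0.0091867 = 1.32.
N = 4.11×10^6/1.32 = 3.113645×10^6.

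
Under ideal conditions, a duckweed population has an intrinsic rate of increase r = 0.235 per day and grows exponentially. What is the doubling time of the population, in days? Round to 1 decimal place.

Doubling time t_d = ln(2)/r = 0.6931/0.235 = 2.9496.

2.9 days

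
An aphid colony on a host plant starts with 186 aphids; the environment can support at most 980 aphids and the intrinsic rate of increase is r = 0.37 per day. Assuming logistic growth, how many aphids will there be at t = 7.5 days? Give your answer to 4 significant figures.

774.0 aphids

A = (K − N₀)/N₀ = (980 − 186)/186 = 4.2688.
N(t) = K/(1 + A·e^(−rt)) = 980/(1 + 4.2688×e^(−0.37×7.5)).
e^(−2.775) = 0.062349; denominator = 1 + 4.2688×0.062349 = 1.2662.
N = 980/1.2662 = 773.995.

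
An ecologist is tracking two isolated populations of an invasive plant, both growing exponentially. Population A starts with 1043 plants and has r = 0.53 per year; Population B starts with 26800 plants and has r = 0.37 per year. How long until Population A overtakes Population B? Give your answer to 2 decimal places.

20.29 years

Set 1043·e^(0.53t) = 26800·e^(0.37t).
e^((0.53 − 0.37)t) = 26800/1043 → e^(0.16·t) = 25.695.
0.16·t = ln(25.695) = 3.2463, so t = 3.2463/0.16 = 20.289.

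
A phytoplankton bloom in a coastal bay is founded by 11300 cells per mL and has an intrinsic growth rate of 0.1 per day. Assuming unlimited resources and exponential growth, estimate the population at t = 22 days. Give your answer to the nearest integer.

101983 cells per mL

N(t) = N₀·e^(rt) = 11300 × e^(0.1×22) = 11300 × e^2.2.
e^2.2 ≈ 9.025, so N ≈ 11300 × 9.025 = 101983.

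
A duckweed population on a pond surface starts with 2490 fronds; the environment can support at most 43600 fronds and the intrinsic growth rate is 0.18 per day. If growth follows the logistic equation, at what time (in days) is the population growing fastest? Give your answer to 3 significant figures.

Logistic growth is fastest at N = K/2 = 21800.
A = (K − N₀)/N₀ = 16.51. Set K/(1 + A·e^(−rt)) = K/2 → A·e^(−rt) = 1.
e^(−0.18t) = 1/16.51 = 0.0605692, so t = ln(16.51)/0.18 = 2.804/0.18 = 15.578.

15.6 days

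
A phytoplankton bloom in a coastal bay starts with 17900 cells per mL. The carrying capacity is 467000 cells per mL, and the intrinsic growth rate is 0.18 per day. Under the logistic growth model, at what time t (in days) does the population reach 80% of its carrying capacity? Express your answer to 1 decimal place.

25.6 days

A = (K − N₀)/N₀ = (467000 − 17900)/17900 = 25.089.
Solve 467000/(1 + 25.089·e^(−0.18t)) = 373600: 1 + 25.089·e^(−0.18t) = 1.25, so e^(−0.18t) = 0.00996437.
−0.18·t = ln(0.00996437) = -4.6087, so t = 4.6087/0.18 = 25.604.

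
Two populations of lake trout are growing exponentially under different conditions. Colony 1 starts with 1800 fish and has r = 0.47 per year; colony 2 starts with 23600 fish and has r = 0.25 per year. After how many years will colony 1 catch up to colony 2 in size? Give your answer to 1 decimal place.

11.7 years

Set 1800·e^(0.47t) = 23600·e^(0.25t).
e^((0.47 − 0.25)t) = 23600/1800 → e^(0.22·t) = 13.111.
0.22·t = ln(13.111) = 2.5735, so t = 2.5735/0.22 = 11.698.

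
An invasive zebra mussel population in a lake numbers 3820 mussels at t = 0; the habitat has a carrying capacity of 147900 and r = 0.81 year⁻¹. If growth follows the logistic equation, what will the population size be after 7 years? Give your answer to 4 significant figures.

130900 mussels

A = (K − N₀)/N₀ = (147900 − 3820)/3820 = 37.717.
N(t) = K/(1 + A·e^(−rt)) = 147900/(1 + 37.717×e^(−0.81×7)).
e^(−5.67) = 0.0034479; denominator = 1 + 37.717×0.0034479 = 1.13.
N = 147900/1.13 = 130880.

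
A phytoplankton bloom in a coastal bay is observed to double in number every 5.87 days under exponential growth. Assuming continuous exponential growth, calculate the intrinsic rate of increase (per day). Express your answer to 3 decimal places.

r = ln(2)/t_d = 0.6931/5.87 = 0.11808.

0.118 per day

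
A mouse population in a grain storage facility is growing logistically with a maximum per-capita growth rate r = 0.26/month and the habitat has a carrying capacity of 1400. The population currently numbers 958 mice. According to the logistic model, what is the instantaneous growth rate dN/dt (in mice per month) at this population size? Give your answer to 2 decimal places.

dN/dt = rN(1 − N/K) = 0.26 × 958 × (1 − 958/1400).
1 − 958/1400 = 0.31571; dN/dt = 0.26 × 958 × 0.31571 = 78.638.

78.64 mice per month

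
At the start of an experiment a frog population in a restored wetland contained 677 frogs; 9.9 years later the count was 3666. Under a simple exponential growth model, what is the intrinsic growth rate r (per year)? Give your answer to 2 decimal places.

From N(t) = N₀·e^(rt): e^(r·9.9) = 3666/677 = 5.4151.
r·9.9 = ln(5.4151) = 1.6892, so r = 1.6892/9.9 = 0.17062.

0.17 per year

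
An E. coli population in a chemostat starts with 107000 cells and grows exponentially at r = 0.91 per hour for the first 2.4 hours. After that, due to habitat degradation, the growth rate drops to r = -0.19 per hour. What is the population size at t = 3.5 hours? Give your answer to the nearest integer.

771108 cells

Phase 1: N(2.4) = 107000·e^(0.91×2.4) = 107000·e^2.184 = 950349.
Phase 2 runs for 3.5 − 2.4 = 1.1 hours at r = -0.19.
N(3.5) = 950349·e^(-0.19×1.1) = 950349·e^-0.209 = 771108.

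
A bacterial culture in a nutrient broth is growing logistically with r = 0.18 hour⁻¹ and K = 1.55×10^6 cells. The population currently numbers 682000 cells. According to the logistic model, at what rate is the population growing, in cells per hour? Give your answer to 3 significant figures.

68700 cells per hour

dN/dt = rN(1 − N/K) = 0.18 × 682000 × (1 − 682000/1.55×10^6).
1 − 682000/1.55×10^6 = 0.56; dN/dt = 0.18 × 682000 × 0.56 = 68746.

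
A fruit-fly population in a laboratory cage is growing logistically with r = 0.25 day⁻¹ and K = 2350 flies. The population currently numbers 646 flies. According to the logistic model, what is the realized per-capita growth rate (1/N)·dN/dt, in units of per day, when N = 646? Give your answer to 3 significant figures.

(1/N)·dN/dt = r(1 − N/K) = 0.25 × (1 − 646/2350).
= 0.25 × 0.72511 = 0.18128.

0.181 per day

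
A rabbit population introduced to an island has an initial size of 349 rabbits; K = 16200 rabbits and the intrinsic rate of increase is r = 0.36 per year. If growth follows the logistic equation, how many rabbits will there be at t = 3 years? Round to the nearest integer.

986 rabbits

A = (K − N₀)/N₀ = (16200 − 349)/349 = 45.418.
N(t) = K/(1 + A·e^(−rt)) = 16200/(1 + 45.418×e^(−0.36×3)).
e^(−1.08) = 0.3396; denominator = 1 + 45.418×0.3396 = 16.424.
N = 16200/16.424 = 986.37.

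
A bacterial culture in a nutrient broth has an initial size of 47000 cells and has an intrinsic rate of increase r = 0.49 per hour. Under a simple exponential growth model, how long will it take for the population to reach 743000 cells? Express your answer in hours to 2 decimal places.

5.63 hours

Set N₀·e^(rt) = 743000: e^(0.49·t) = 743000/47000 = 15.809.
0.49·t = ln(15.809) = 2.7605, so t = 2.7605/0.49 = 5.6338.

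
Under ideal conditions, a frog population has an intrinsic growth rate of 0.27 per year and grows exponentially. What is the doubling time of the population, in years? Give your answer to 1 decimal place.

2.6 years

Doubling time t_d = ln(2)/r = 0.6931/0.27 = 2.5672.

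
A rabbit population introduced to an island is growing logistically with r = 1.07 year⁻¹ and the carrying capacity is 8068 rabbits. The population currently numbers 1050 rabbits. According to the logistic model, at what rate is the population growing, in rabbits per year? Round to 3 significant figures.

dN/dt = rN(1 − N/K) = 1.07 × 1050 × (1 − 1050/8068).
1 − 1050/8068 = 0.86986; dN/dt = 1.07 × 1050 × 0.86986 = 977.28.

977 rabbits per year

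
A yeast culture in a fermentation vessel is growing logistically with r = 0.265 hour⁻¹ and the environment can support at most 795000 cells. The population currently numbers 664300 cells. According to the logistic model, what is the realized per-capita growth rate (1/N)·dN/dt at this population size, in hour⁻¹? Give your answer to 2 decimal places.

0.04 per hour

(1/N)·dN/dt = r(1 − N/K) = 0.265 × (1 − 664300/795000).
= 0.265 × 0.1644 = 0.043567.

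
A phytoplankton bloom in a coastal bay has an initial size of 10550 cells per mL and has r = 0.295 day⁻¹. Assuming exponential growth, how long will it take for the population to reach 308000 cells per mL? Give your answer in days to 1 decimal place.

11.4 days

Set N₀·e^(rt) = 308000: e^(0.295·t) = 308000/10550 = 29.194.
0.295·t = ln(29.194) = 3.374, so t = 3.374/0.295 = 11.437.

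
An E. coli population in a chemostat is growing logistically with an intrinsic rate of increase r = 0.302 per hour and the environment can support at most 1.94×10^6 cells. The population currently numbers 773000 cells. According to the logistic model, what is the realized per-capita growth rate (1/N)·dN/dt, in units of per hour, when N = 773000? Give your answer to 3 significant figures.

(1/N)·dN/dt = r(1 − N/K) = 0.302 × (1 − 773000/1.94×10^6).
= 0.302 × 0.60155 = 0.18167.

0.182 per hour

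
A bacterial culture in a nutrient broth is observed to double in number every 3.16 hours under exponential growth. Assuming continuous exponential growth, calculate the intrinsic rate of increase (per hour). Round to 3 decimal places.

0.219 per hour

r = ln(2)/t_d = 0.6931/3.16 = 0.21935.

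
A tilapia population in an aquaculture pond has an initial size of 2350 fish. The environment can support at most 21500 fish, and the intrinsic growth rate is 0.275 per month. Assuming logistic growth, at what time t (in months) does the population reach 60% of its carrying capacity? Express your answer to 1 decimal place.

A = (K − N₀)/N₀ = (21500 − 2350)/2350 = 8.1489.
Solve 21500/(1 + 8.1489·e^(−0.275t)) = 12900: 1 + 8.1489·e^(−0.275t) = 1.6667, so e^(−0.275t) = 0.0818103.
−0.275·t = ln(0.0818103) = -2.5034, so t = 2.5034/0.275 = 9.1031.

9.1 months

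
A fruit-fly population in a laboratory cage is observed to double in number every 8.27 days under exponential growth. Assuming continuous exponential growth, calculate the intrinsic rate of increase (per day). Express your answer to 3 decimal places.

0.084 per day

r = ln(2)/t_d = 0.6931/8.27 = 0.083815.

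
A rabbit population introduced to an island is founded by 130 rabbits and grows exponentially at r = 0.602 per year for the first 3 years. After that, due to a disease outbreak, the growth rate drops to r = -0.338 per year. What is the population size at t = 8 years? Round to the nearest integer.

146 rabbits

Phase 1: N(3) = 130·e^(0.602×3) = 130·e^1.806 = 791.187.
Phase 2 runs for 8 − 3 = 5 years at r = -0.338.
N(8) = 791.187·e^(-0.338×5) = 791.187·e^-1.69 = 145.989.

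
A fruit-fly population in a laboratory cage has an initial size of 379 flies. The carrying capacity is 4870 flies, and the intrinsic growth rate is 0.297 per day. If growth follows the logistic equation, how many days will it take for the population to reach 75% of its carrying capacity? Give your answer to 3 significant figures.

12.0 days

A = (K − N₀)/N₀ = (4870 − 379)/379 = 11.85.
Solve 4870/(1 + 11.85·e^(−0.297t)) = 3652.5: 1 + 11.85·e^(−0.297t) = 1.3333, so e^(−0.297t) = 0.0281303.
−0.297·t = ln(0.0281303) = -3.5709, so t = 3.5709/0.297 = 12.023.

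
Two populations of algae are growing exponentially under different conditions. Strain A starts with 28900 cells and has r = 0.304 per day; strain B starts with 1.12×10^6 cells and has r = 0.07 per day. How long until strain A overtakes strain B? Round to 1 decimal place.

15.6 days

Set 28900·e^(0.304t) = 1.12×10^6·e^(0.07t).
e^((0.304 − 0.07)t) = 1.12×10^6/28900 → e^(0.234·t) = 38.754.
0.234·t = ln(38.754) = 3.6572, so t = 3.6572/0.234 = 15.629.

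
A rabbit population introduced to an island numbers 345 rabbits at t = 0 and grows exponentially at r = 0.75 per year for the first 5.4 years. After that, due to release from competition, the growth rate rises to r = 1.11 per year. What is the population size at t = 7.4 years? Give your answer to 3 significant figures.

Phase 1: N(5.4) = 345·e^(0.75×5.4) = 345·e^4.05 = 19802.1.
Phase 2 runs for 7.4 − 5.4 = 2 years at r = 1.11.
N(7.4) = 19802.1·e^(1.11×2) = 19802.1·e^2.22 = 182325.

182000 rabbits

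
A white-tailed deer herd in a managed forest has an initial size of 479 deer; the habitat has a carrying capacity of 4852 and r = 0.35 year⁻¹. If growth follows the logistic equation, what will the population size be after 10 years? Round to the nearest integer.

A = (K − N₀)/N₀ = (4852 − 479)/479 = 9.1294.
N(t) = K/(1 + A·e^(−rt)) = 4852/(1 + 9.1294×e^(−0.35×10)).
e^(−3.5) = 0.030197; denominator = 1 + 9.1294×0.030197 = 1.2757.
N = 4852/1.2757 = 3803.45.

3803 deer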